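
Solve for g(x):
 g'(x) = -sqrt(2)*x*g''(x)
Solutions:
 g(x) = C1 + C2*x^(1 - sqrt(2)/2)


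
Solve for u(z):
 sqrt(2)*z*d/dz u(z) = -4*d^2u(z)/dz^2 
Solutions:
 u(z) = C1 + C2*erf(2^(3/4)*z/4)


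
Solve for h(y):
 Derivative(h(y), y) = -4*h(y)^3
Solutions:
 h(y) = -sqrt(2)*sqrt(-1/(C1 - 4*y))/2
 h(y) = sqrt(2)*sqrt(-1/(C1 - 4*y))/2


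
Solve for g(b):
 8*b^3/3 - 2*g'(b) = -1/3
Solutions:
 g(b) = C1 + b^4/3 + b/6


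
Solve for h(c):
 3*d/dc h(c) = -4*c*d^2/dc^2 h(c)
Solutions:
 h(c) = C1 + C2*c^(1/4)


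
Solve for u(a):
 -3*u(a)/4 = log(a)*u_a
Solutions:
 u(a) = C1*exp(-3*li(a)/4)


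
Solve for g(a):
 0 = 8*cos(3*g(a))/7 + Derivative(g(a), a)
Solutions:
 8*a/7 - log(sin(3*g(a)) - 1)/6 + log(sin(3*g(a)) + 1)/6 = C1


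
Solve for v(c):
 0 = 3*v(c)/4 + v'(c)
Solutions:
 v(c) = C1*exp(-3*c/4)


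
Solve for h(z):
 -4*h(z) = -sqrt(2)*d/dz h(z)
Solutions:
 h(z) = C1*exp(2*sqrt(2)*z)


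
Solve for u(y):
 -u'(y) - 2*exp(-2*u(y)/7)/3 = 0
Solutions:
 u(y) = 7*log(-sqrt(C1 - 2*y)) - 7*log(21) + 7*log(42)/2
 u(y) = 7*log(C1 - 2*y)/2 - 7*log(21) + 7*log(42)/2


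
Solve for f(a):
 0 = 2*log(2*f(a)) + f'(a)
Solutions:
 Integral(1/(log(_y) + log(2)), (_y, f(a)))/2 = C1 - a


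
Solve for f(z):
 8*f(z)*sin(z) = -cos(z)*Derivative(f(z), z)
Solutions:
 f(z) = C1*cos(z)^8


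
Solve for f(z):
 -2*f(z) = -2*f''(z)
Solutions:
 f(z) = C1*exp(-z) + C2*exp(z)


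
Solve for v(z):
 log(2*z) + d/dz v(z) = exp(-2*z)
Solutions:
 v(z) = C1 - z*log(z) + z*(1 - log(2)) - exp(-2*z)/2


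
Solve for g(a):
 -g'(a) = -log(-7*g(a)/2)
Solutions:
 -Integral(1/(log(-_y) - log(2) + log(7)), (_y, g(a))) = C1 - a


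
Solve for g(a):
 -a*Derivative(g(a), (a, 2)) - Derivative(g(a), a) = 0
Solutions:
 g(a) = C1 + C2*log(a)


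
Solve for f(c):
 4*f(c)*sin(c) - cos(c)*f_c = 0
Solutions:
 f(c) = C1/cos(c)^4


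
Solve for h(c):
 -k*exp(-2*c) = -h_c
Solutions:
 h(c) = C1 - k*exp(-2*c)/2


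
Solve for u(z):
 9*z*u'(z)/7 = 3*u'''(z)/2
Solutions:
 u(z) = C1 + Integral(C2*airyai(6^(1/3)*7^(2/3)*z/7) + C3*airybi(6^(1/3)*7^(2/3)*z/7), z)


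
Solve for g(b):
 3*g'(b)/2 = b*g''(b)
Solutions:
 g(b) = C1 + C2*b^(5/2)


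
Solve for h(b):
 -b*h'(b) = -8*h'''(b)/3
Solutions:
 h(b) = C1 + Integral(C2*airyai(3^(1/3)*b/2) + C3*airybi(3^(1/3)*b/2), b)


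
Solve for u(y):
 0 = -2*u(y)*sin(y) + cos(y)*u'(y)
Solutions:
 u(y) = C1/cos(y)^2


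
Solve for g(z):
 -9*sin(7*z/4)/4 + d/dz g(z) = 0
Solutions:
 g(z) = C1 - 9*cos(7*z/4)/7


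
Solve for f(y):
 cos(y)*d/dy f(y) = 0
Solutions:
 f(y) = C1


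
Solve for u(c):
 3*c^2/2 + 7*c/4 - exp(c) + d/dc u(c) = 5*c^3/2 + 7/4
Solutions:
 u(c) = C1 + 5*c^4/8 - c^3/2 - 7*c^2/8 + 7*c/4 + exp(c)


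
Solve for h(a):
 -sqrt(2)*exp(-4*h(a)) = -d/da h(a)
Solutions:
 h(a) = log(-I*(C1 + 4*sqrt(2)*a)^(1/4))
 h(a) = log(I*(C1 + 4*sqrt(2)*a)^(1/4))
 h(a) = log(-(C1 + 4*sqrt(2)*a)^(1/4))
 h(a) = log(C1 + 4*sqrt(2)*a)/4


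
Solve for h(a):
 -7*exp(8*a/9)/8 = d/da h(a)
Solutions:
 h(a) = C1 - 63*exp(8*a/9)/64


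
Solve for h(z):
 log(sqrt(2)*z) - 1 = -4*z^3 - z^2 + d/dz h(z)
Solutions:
 h(z) = C1 + z^4 + z^3/3 + z*log(z) - 2*z + z*log(2)/2


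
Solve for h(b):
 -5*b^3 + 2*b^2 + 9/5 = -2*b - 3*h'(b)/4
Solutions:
 h(b) = C1 + 5*b^4/3 - 8*b^3/9 - 4*b^2/3 - 12*b/5


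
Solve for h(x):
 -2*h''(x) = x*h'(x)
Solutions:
 h(x) = C1 + C2*erf(x/2)


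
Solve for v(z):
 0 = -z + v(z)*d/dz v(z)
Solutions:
 v(z) = -sqrt(C1 + z^2)
 v(z) = sqrt(C1 + z^2)


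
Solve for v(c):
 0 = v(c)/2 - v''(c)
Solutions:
 v(c) = C1*exp(-sqrt(2)*c/2) + C2*exp(sqrt(2)*c/2)


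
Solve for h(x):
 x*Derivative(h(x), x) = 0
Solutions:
 h(x) = C1


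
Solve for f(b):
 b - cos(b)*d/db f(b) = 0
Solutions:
 f(b) = C1 + Integral(b/cos(b), b)


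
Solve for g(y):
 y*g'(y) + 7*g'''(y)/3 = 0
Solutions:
 g(y) = C1 + Integral(C2*airyai(-3^(1/3)*7^(2/3)*y/7) + C3*airybi(-3^(1/3)*7^(2/3)*y/7), y)


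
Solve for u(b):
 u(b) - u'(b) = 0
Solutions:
 u(b) = C1*exp(b)


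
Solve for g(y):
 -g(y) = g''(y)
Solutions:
 g(y) = C1*sin(y) + C2*cos(y)


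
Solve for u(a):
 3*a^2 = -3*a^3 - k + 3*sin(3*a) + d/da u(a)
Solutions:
 u(a) = C1 + 3*a^4/4 + a^3 + a*k + cos(3*a)


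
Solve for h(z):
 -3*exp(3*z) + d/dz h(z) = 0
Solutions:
 h(z) = C1 + exp(3*z)


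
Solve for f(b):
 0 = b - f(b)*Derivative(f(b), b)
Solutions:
 f(b) = -sqrt(C1 + b^2)
 f(b) = sqrt(C1 + b^2)


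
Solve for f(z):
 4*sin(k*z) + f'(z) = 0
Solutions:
 f(z) = C1 + 4*cos(k*z)/k


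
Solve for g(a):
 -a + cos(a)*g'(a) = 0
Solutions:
 g(a) = C1 + Integral(a/cos(a), a)


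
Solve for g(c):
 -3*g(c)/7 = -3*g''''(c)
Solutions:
 g(c) = C1*exp(-7^(3/4)*c/7) + C2*exp(7^(3/4)*c/7) + C3*sin(7^(3/4)*c/7) + C4*cos(7^(3/4)*c/7)


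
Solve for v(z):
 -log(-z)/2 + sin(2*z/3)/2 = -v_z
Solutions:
 v(z) = C1 + z*log(-z)/2 - z/2 + 3*cos(2*z/3)/4


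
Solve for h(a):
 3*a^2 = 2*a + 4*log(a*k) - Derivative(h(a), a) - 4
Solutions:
 h(a) = C1 - a^3 + a^2 + 4*a*log(a*k) - 8*a


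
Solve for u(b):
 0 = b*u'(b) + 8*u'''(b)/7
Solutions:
 u(b) = C1 + Integral(C2*airyai(-7^(1/3)*b/2) + C3*airybi(-7^(1/3)*b/2), b)


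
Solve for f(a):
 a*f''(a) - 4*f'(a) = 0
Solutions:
 f(a) = C1 + C2*a^5


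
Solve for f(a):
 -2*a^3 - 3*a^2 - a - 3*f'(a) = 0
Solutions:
 f(a) = C1 - a^4/6 - a^3/3 - a^2/6


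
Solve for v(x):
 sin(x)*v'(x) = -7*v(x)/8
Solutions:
 v(x) = C1*(cos(x) + 1)^(7/16)/(cos(x) - 1)^(7/16)


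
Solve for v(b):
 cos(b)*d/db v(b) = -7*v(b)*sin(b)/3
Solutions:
 v(b) = C1*cos(b)^(7/3)


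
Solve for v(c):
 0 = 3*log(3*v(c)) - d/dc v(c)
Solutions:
 -Integral(1/(log(_y) + log(3)), (_y, v(c)))/3 = C1 - c


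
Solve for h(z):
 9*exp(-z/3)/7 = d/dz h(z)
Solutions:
 h(z) = C1 - 27*exp(-z/3)/7


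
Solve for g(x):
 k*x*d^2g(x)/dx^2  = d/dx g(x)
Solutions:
 g(x) = C1 + x^(((re(k) + 1)*re(k) + im(k)^2)/(re(k)^2 + im(k)^2))*(C2*sin(log(x)*Abs(im(k))/(re(k)^2 + im(k)^2)) + C3*cos(log(x)*im(k)/(re(k)^2 + im(k)^2)))


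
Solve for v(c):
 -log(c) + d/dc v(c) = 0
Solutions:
 v(c) = C1 + c*log(c) - c


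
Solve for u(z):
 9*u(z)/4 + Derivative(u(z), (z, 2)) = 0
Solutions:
 u(z) = C1*sin(3*z/2) + C2*cos(3*z/2)


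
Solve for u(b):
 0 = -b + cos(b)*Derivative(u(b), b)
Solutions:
 u(b) = C1 + Integral(b/cos(b), b)


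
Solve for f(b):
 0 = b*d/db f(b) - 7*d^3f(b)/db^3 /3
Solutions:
 f(b) = C1 + Integral(C2*airyai(3^(1/3)*7^(2/3)*b/7) + C3*airybi(3^(1/3)*7^(2/3)*b/7), b)


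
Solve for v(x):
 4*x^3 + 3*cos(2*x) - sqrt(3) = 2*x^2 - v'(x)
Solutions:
 v(x) = C1 - x^4 + 2*x^3/3 + sqrt(3)*x - 3*sin(2*x)/2


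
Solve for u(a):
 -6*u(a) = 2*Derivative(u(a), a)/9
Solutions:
 u(a) = C1*exp(-27*a)


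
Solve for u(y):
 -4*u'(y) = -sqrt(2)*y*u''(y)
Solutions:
 u(y) = C1 + C2*y^(1 + 2*sqrt(2))


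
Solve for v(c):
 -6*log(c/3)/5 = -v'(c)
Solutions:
 v(c) = C1 + 6*c*log(c)/5 - 6*c*log(3)/5 - 6*c/5


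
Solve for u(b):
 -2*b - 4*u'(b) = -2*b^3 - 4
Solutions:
 u(b) = C1 + b^4/8 - b^2/4 + b


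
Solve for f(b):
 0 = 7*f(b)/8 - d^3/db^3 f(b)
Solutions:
 f(b) = C3*exp(7^(1/3)*b/2) + (C1*sin(sqrt(3)*7^(1/3)*b/4) + C2*cos(sqrt(3)*7^(1/3)*b/4))*exp(-7^(1/3)*b/4)


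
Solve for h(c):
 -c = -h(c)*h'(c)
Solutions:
 h(c) = -sqrt(C1 + c^2)
 h(c) = sqrt(C1 + c^2)


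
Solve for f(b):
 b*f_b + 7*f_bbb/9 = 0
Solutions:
 f(b) = C1 + Integral(C2*airyai(-21^(2/3)*b/7) + C3*airybi(-21^(2/3)*b/7), b)


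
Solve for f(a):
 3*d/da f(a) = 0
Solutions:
 f(a) = C1


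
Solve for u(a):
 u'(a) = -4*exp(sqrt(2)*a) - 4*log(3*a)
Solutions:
 u(a) = C1 - 4*a*log(a) + 4*a*(1 - log(3)) - 2*sqrt(2)*exp(sqrt(2)*a)


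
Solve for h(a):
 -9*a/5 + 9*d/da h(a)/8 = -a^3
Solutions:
 h(a) = C1 - 2*a^4/9 + 4*a^2/5


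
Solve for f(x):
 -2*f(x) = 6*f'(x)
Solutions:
 f(x) = C1*exp(-x/3)


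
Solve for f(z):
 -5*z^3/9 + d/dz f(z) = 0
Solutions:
 f(z) = C1 + 5*z^4/36


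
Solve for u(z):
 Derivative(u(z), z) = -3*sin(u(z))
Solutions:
 u(z) = -acos((-C1 - exp(6*z))/(C1 - exp(6*z))) + 2*pi
 u(z) = acos((-C1 - exp(6*z))/(C1 - exp(6*z)))


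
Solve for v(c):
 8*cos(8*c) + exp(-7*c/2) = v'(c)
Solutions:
 v(c) = C1 + sin(8*c) - 2*exp(-7*c/2)/7


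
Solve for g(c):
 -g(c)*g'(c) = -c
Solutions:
 g(c) = -sqrt(C1 + c^2)
 g(c) = sqrt(C1 + c^2)


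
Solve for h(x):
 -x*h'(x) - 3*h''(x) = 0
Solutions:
 h(x) = C1 + C2*erf(sqrt(6)*x/6)


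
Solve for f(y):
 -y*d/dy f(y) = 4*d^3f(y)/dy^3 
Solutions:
 f(y) = C1 + Integral(C2*airyai(-2^(1/3)*y/2) + C3*airybi(-2^(1/3)*y/2), y)


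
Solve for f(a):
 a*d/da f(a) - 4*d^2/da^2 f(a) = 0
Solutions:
 f(a) = C1 + C2*erfi(sqrt(2)*a/4)


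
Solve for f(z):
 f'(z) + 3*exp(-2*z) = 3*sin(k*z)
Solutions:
 f(z) = C1 + 3*exp(-2*z)/2 - 3*cos(k*z)/k


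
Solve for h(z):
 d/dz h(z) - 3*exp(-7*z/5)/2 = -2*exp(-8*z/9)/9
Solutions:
 h(z) = C1 - 15*exp(-7*z/5)/14 + exp(-8*z/9)/4


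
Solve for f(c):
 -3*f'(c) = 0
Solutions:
 f(c) = C1


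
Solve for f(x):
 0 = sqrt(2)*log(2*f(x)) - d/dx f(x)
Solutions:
 -sqrt(2)*Integral(1/(log(_y) + log(2)), (_y, f(x)))/2 = C1 - x


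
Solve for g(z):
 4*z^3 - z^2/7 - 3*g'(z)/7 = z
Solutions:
 g(z) = C1 + 7*z^4/3 - z^3/9 - 7*z^2/6


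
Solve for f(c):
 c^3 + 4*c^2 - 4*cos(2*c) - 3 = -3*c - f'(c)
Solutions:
 f(c) = C1 - c^4/4 - 4*c^3/3 - 3*c^2/2 + 3*c + 2*sin(2*c)


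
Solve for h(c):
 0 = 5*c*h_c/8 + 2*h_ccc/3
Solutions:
 h(c) = C1 + Integral(C2*airyai(-15^(1/3)*2^(2/3)*c/4) + C3*airybi(-15^(1/3)*2^(2/3)*c/4), c)


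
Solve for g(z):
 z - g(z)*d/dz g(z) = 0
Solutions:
 g(z) = -sqrt(C1 + z^2)
 g(z) = sqrt(C1 + z^2)


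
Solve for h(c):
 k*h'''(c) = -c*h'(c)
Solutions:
 h(c) = C1 + Integral(C2*airyai(c*(-1/k)^(1/3)) + C3*airybi(c*(-1/k)^(1/3)), c)


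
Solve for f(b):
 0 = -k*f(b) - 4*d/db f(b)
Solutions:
 f(b) = C1*exp(-b*k/4)


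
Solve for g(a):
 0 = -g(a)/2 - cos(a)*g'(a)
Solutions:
 g(a) = C1*(sin(a) - 1)^(1/4)/(sin(a) + 1)^(1/4)


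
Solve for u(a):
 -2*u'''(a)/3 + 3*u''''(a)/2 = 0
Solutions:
 u(a) = C1 + C2*a + C3*a^2 + C4*exp(4*a/9)


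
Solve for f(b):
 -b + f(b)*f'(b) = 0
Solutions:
 f(b) = -sqrt(C1 + b^2)
 f(b) = sqrt(C1 + b^2)


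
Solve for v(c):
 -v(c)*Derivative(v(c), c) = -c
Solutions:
 v(c) = -sqrt(C1 + c^2)
 v(c) = sqrt(C1 + c^2)


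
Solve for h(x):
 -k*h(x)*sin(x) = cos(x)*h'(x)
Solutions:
 h(x) = C1*exp(k*log(cos(x)))


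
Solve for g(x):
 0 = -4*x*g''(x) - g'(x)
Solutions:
 g(x) = C1 + C2*x^(3/4)


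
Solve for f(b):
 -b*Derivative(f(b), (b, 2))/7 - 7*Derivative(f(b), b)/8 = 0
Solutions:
 f(b) = C1 + C2/b^(41/8)


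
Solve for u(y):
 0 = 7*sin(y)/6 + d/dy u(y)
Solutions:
 u(y) = C1 + 7*cos(y)/6


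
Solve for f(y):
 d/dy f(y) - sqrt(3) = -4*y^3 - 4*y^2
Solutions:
 f(y) = C1 - y^4 - 4*y^3/3 + sqrt(3)*y


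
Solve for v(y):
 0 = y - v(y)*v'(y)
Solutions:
 v(y) = -sqrt(C1 + y^2)
 v(y) = sqrt(C1 + y^2)


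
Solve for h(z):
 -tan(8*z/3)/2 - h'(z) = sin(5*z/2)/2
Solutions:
 h(z) = C1 + 3*log(cos(8*z/3))/16 + cos(5*z/2)/5


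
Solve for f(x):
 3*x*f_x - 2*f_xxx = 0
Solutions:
 f(x) = C1 + Integral(C2*airyai(2^(2/3)*3^(1/3)*x/2) + C3*airybi(2^(2/3)*3^(1/3)*x/2), x)


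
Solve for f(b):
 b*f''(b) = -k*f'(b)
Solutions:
 f(b) = C1 + b^(1 - re(k))*(C2*sin(log(b)*Abs(im(k))) + C3*cos(log(b)*im(k)))


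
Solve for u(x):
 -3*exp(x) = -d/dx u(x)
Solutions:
 u(x) = C1 + 3*exp(x)


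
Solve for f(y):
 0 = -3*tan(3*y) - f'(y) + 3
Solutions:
 f(y) = C1 + 3*y + log(cos(3*y))


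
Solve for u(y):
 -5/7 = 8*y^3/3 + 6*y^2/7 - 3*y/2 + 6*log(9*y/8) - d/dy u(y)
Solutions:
 u(y) = C1 + 2*y^4/3 + 2*y^3/7 - 3*y^2/4 + 6*y*log(y) - 18*y*log(2) - 37*y/7 + 12*y*log(3)


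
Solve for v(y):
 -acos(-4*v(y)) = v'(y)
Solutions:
 Integral(1/acos(-4*_y), (_y, v(y))) = C1 - y


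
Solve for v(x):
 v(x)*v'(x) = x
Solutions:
 v(x) = -sqrt(C1 + x^2)
 v(x) = sqrt(C1 + x^2)


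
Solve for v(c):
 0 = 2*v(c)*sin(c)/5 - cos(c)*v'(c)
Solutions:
 v(c) = C1/cos(c)^(2/5)


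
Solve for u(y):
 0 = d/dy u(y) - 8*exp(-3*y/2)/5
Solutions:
 u(y) = C1 - 16*exp(-3*y/2)/15


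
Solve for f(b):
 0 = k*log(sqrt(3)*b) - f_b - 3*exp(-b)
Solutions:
 f(b) = C1 + b*k*log(b) + b*k*(-1 + log(3)/2) + 3*exp(-b)


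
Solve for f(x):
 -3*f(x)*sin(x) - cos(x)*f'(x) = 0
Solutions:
 f(x) = C1*cos(x)^3


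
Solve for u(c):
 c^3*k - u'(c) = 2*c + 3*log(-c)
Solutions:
 u(c) = C1 + c^4*k/4 - c^2 - 3*c*log(-c) + 3*c


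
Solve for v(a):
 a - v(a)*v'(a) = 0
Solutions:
 v(a) = -sqrt(C1 + a^2)
 v(a) = sqrt(C1 + a^2)


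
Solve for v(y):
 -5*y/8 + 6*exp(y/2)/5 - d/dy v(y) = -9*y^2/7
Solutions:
 v(y) = C1 + 3*y^3/7 - 5*y^2/16 + 12*exp(y/2)/5


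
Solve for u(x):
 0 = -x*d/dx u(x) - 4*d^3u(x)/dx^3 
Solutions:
 u(x) = C1 + Integral(C2*airyai(-2^(1/3)*x/2) + C3*airybi(-2^(1/3)*x/2), x)


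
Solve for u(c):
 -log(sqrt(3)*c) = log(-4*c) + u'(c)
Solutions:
 u(c) = C1 - 2*c*log(c) + c*(-2*log(2) - log(3)/2 + 2 - I*pi)


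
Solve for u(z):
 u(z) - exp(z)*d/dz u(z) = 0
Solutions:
 u(z) = C1*exp(-exp(-z))


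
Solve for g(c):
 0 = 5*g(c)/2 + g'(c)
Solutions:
 g(c) = C1*exp(-5*c/2)


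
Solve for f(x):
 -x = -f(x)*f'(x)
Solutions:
 f(x) = -sqrt(C1 + x^2)
 f(x) = sqrt(C1 + x^2)


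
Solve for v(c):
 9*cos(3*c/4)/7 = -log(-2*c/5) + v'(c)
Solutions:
 v(c) = C1 + c*log(-c) - c*log(5) - c + c*log(2) + 12*sin(3*c/4)/7


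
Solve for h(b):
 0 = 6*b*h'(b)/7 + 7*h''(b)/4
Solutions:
 h(b) = C1 + C2*erf(2*sqrt(3)*b/7)


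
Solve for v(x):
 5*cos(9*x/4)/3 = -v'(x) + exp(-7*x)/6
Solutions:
 v(x) = C1 - 20*sin(9*x/4)/27 - exp(-7*x)/42


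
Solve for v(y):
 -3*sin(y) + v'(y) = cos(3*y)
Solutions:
 v(y) = C1 + sin(3*y)/3 - 3*cos(y)


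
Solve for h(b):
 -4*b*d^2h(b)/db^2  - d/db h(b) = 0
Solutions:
 h(b) = C1 + C2*b^(3/4)


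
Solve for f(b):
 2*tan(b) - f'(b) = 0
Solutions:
 f(b) = C1 - 2*log(cos(b))


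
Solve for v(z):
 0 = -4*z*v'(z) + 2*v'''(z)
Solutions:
 v(z) = C1 + Integral(C2*airyai(2^(1/3)*z) + C3*airybi(2^(1/3)*z), z)


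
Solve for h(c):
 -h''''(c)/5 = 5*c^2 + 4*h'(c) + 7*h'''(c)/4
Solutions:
 h(c) = C1 + C2*exp(c*(-70 + 245*5^(2/3)/(48*sqrt(30909) + 12031)^(1/3) + 5^(1/3)*(48*sqrt(30909) + 12031)^(1/3))/24)*sin(sqrt(3)*5^(1/3)*c*(-(48*sqrt(30909) + 12031)^(1/3) + 245*5^(1/3)/(48*sqrt(30909) + 12031)^(1/3))/24) + C3*exp(c*(-70 + 245*5^(2/3)/(48*sqrt(30909) + 12031)^(1/3) + 5^(1/3)*(48*sqrt(30909) + 12031)^(1/3))/24)*cos(sqrt(3)*5^(1/3)*c*(-(48*sqrt(30909) + 12031)^(1/3) + 245*5^(1/3)/(48*sqrt(30909) + 12031)^(1/3))/24) + C4*exp(-c*(245*5^(2/3)/(48*sqrt(30909) + 12031)^(1/3) + 35 + 5^(1/3)*(48*sqrt(30909) + 12031)^(1/3))/12) - 5*c^3/12 + 35*c/32


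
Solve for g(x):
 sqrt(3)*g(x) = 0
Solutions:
 g(x) = 0


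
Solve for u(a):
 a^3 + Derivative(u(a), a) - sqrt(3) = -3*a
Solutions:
 u(a) = C1 - a^4/4 - 3*a^2/2 + sqrt(3)*a


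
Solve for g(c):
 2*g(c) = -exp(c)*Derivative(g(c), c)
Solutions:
 g(c) = C1*exp(2*exp(-c))


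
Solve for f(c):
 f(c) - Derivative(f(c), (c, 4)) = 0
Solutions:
 f(c) = C1*exp(-c) + C2*exp(c) + C3*sin(c) + C4*cos(c)


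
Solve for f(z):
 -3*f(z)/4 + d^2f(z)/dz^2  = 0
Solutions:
 f(z) = C1*exp(-sqrt(3)*z/2) + C2*exp(sqrt(3)*z/2)


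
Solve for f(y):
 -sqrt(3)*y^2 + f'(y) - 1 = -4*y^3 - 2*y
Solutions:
 f(y) = C1 - y^4 + sqrt(3)*y^3/3 - y^2 + y


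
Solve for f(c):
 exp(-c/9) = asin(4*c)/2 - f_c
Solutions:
 f(c) = C1 + c*asin(4*c)/2 + sqrt(1 - 16*c^2)/8 + 9*exp(-c/9)


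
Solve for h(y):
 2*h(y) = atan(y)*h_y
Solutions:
 h(y) = C1*exp(2*Integral(1/atan(y), y))


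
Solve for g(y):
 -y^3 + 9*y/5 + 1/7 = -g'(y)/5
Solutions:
 g(y) = C1 + 5*y^4/4 - 9*y^2/2 - 5*y/7


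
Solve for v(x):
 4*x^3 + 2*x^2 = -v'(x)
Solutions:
 v(x) = C1 - x^4 - 2*x^3/3


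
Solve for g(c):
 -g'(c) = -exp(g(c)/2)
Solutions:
 g(c) = 2*log(-1/(C1 + c)) + 2*log(2)


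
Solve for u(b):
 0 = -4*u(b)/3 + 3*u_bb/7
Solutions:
 u(b) = C1*exp(-2*sqrt(7)*b/3) + C2*exp(2*sqrt(7)*b/3)


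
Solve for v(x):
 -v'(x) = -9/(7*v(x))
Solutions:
 v(x) = -sqrt(C1 + 126*x)/7
 v(x) = sqrt(C1 + 126*x)/7


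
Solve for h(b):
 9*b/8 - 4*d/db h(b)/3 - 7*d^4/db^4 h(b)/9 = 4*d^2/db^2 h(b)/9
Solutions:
 h(b) = C1 + C2*exp(-42^(1/3)*b*(-(189 + sqrt(36057))^(1/3) + 2*42^(1/3)/(189 + sqrt(36057))^(1/3))/42)*sin(14^(1/3)*3^(1/6)*b*(6*14^(1/3)/(189 + sqrt(36057))^(1/3) + 3^(2/3)*(189 + sqrt(36057))^(1/3))/42) + C3*exp(-42^(1/3)*b*(-(189 + sqrt(36057))^(1/3) + 2*42^(1/3)/(189 + sqrt(36057))^(1/3))/42)*cos(14^(1/3)*3^(1/6)*b*(6*14^(1/3)/(189 + sqrt(36057))^(1/3) + 3^(2/3)*(189 + sqrt(36057))^(1/3))/42) + C4*exp(42^(1/3)*b*(-(189 + sqrt(36057))^(1/3) + 2*42^(1/3)/(189 + sqrt(36057))^(1/3))/21) + 27*b^2/64 - 9*b/32


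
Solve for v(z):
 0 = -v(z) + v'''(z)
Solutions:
 v(z) = C3*exp(z) + (C1*sin(sqrt(3)*z/2) + C2*cos(sqrt(3)*z/2))*exp(-z/2)


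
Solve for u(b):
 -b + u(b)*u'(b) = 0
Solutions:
 u(b) = -sqrt(C1 + b^2)
 u(b) = sqrt(C1 + b^2)


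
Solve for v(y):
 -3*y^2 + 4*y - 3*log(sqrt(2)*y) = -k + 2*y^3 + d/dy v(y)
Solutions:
 v(y) = C1 + k*y - y^4/2 - y^3 + 2*y^2 - 3*y*log(y) - 3*y*log(2)/2 + 3*y


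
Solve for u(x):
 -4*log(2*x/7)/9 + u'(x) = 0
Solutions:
 u(x) = C1 + 4*x*log(x)/9 - 4*x*log(7)/9 - 4*x/9 + 4*x*log(2)/9


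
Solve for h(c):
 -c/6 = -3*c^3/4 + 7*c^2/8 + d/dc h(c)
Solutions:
 h(c) = C1 + 3*c^4/16 - 7*c^3/24 - c^2/12


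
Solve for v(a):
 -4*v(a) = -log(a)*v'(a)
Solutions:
 v(a) = C1*exp(4*li(a))


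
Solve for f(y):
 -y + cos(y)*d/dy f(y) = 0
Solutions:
 f(y) = C1 + Integral(y/cos(y), y)


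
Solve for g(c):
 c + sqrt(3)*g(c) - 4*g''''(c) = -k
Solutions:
 g(c) = C1*exp(-sqrt(2)*3^(1/8)*c/2) + C2*exp(sqrt(2)*3^(1/8)*c/2) + C3*sin(sqrt(2)*3^(1/8)*c/2) + C4*cos(sqrt(2)*3^(1/8)*c/2) - sqrt(3)*c/3 - sqrt(3)*k/3


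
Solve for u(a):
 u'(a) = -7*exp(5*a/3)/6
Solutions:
 u(a) = C1 - 7*exp(5*a/3)/10


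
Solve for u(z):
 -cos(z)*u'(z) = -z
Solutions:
 u(z) = C1 + Integral(z/cos(z), z)


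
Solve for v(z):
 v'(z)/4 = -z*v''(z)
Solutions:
 v(z) = C1 + C2*z^(3/4)


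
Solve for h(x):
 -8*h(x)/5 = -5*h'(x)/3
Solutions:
 h(x) = C1*exp(24*x/25)


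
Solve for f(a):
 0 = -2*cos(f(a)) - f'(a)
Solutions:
 f(a) = pi - asin((C1 + exp(4*a))/(C1 - exp(4*a)))
 f(a) = asin((C1 + exp(4*a))/(C1 - exp(4*a)))


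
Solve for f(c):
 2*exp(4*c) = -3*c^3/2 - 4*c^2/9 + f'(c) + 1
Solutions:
 f(c) = C1 + 3*c^4/8 + 4*c^3/27 - c + exp(4*c)/2


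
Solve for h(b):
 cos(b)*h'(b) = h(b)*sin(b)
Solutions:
 h(b) = C1/cos(b)


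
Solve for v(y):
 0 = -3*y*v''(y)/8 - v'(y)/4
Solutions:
 v(y) = C1 + C2*y^(1/3)


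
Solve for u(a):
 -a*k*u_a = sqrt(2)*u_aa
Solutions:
 u(a) = Piecewise((-2^(3/4)*sqrt(pi)*C1*erf(2^(1/4)*a*sqrt(k)/2)/(2*sqrt(k)) - C2, (k > 0) | (k < 0)), (-C1*a - C2, True))


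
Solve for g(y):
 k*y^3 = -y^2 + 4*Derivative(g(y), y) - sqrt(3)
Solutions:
 g(y) = C1 + k*y^4/16 + y^3/12 + sqrt(3)*y/4


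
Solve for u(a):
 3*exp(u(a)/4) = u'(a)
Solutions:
 u(a) = 4*log(-1/(C1 + 3*a)) + 8*log(2)


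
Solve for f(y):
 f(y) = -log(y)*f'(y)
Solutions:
 f(y) = C1*exp(-li(y))


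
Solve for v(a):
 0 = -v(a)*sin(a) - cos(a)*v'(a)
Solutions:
 v(a) = C1*cos(a)


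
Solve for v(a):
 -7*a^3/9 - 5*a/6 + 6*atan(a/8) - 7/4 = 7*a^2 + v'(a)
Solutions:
 v(a) = C1 - 7*a^4/36 - 7*a^3/3 - 5*a^2/12 + 6*a*atan(a/8) - 7*a/4 - 24*log(a^2 + 64)


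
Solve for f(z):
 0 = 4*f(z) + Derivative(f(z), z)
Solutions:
 f(z) = C1*exp(-4*z)


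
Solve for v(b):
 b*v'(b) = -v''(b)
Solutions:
 v(b) = C1 + C2*erf(sqrt(2)*b/2)


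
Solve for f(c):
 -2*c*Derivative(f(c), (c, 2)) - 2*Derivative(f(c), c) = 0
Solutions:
 f(c) = C1 + C2*log(c)


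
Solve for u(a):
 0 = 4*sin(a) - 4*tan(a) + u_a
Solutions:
 u(a) = C1 - 4*log(cos(a)) + 4*cos(a)


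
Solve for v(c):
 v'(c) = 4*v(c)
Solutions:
 v(c) = C1*exp(4*c)


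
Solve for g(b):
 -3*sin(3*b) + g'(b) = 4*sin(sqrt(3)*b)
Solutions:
 g(b) = C1 - cos(3*b) - 4*sqrt(3)*cos(sqrt(3)*b)/3


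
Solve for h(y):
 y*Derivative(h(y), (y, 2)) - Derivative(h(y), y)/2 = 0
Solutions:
 h(y) = C1 + C2*y^(3/2)


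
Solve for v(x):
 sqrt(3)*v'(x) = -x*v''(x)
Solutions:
 v(x) = C1 + C2*x^(1 - sqrt(3))


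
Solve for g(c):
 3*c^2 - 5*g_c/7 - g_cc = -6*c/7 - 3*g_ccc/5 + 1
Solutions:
 g(c) = C1 + C2*exp(5*c*(7 - sqrt(133))/42) + C3*exp(5*c*(7 + sqrt(133))/42) + 7*c^3/5 - 132*c^2/25 + 511*c/25


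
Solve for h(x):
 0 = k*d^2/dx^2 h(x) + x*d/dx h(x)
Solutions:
 h(x) = C1 + C2*sqrt(k)*erf(sqrt(2)*x*sqrt(1/k)/2)


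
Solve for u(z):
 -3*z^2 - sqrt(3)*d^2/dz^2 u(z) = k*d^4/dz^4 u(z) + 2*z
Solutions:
 u(z) = C1 + C2*z + C3*exp(-3^(1/4)*z*sqrt(-1/k)) + C4*exp(3^(1/4)*z*sqrt(-1/k)) + k*z^2 - sqrt(3)*z^4/12 - sqrt(3)*z^3/9


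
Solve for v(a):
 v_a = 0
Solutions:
 v(a) = C1


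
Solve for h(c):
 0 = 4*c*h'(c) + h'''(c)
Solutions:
 h(c) = C1 + Integral(C2*airyai(-2^(2/3)*c) + C3*airybi(-2^(2/3)*c), c)


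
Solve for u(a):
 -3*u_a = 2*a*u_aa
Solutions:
 u(a) = C1 + C2/sqrt(a)


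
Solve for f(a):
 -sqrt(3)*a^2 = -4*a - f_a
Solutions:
 f(a) = C1 + sqrt(3)*a^3/3 - 2*a^2


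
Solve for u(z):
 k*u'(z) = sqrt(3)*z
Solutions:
 u(z) = C1 + sqrt(3)*z^2/(2*k)


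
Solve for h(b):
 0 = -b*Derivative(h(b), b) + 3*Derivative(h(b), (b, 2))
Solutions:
 h(b) = C1 + C2*erfi(sqrt(6)*b/6)


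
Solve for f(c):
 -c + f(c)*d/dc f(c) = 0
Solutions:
 f(c) = -sqrt(C1 + c^2)
 f(c) = sqrt(C1 + c^2)


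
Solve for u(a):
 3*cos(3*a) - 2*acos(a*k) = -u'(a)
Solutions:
 u(a) = C1 + 2*Piecewise((a*acos(a*k) - sqrt(-a^2*k^2 + 1)/k, Ne(k, 0)), (pi*a/2, True)) - sin(3*a)


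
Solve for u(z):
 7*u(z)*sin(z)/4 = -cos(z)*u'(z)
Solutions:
 u(z) = C1*cos(z)^(7/4)


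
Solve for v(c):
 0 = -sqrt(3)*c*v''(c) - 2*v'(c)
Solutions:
 v(c) = C1 + C2*c^(1 - 2*sqrt(3)/3)


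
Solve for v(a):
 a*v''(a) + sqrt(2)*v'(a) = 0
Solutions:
 v(a) = C1 + C2*a^(1 - sqrt(2))


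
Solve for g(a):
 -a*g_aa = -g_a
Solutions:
 g(a) = C1 + C2*a^2


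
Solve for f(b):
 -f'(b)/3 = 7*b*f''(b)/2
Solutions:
 f(b) = C1 + C2*b^(19/21)


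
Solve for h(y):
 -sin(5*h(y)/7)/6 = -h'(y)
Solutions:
 -y/6 + 7*log(cos(5*h(y)/7) - 1)/10 - 7*log(cos(5*h(y)/7) + 1)/10 = C1


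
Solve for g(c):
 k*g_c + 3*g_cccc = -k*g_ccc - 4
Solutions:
 g(c) = C1 + C2*exp(-c*(2*2^(1/3)*k^2/(2*k^3 + 243*k + sqrt(k^2*(-4*k^4 + (2*k^2 + 243)^2)))^(1/3) + 2*k + 2^(2/3)*(2*k^3 + 243*k + sqrt(k^2*(-4*k^4 + (2*k^2 + 243)^2)))^(1/3))/18) + C3*exp(c*(-8*2^(1/3)*k^2/((-1 + sqrt(3)*I)*(2*k^3 + 243*k + sqrt(k^2*(-4*k^4 + (2*k^2 + 243)^2)))^(1/3)) - 4*k + 2^(2/3)*(2*k^3 + 243*k + sqrt(k^2*(-4*k^4 + (2*k^2 + 243)^2)))^(1/3) - 2^(2/3)*sqrt(3)*I*(2*k^3 + 243*k + sqrt(k^2*(-4*k^4 + (2*k^2 + 243)^2)))^(1/3))/36) + C4*exp(c*(8*2^(1/3)*k^2/((1 + sqrt(3)*I)*(2*k^3 + 243*k + sqrt(k^2*(-4*k^4 + (2*k^2 + 243)^2)))^(1/3)) - 4*k + 2^(2/3)*(2*k^3 + 243*k + sqrt(k^2*(-4*k^4 + (2*k^2 + 243)^2)))^(1/3) + 2^(2/3)*sqrt(3)*I*(2*k^3 + 243*k + sqrt(k^2*(-4*k^4 + (2*k^2 + 243)^2)))^(1/3))/36) - 4*c/k


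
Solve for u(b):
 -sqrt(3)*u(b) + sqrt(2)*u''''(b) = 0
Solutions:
 u(b) = C1*exp(-2^(7/8)*3^(1/8)*b/2) + C2*exp(2^(7/8)*3^(1/8)*b/2) + C3*sin(2^(7/8)*3^(1/8)*b/2) + C4*cos(2^(7/8)*3^(1/8)*b/2)


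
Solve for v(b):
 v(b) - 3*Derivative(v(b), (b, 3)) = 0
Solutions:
 v(b) = C3*exp(3^(2/3)*b/3) + (C1*sin(3^(1/6)*b/2) + C2*cos(3^(1/6)*b/2))*exp(-3^(2/3)*b/6)


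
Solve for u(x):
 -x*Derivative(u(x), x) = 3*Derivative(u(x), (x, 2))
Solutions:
 u(x) = C1 + C2*erf(sqrt(6)*x/6)


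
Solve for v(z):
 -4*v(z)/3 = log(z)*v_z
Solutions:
 v(z) = C1*exp(-4*li(z)/3)


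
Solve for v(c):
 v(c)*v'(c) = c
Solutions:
 v(c) = -sqrt(C1 + c^2)
 v(c) = sqrt(C1 + c^2)


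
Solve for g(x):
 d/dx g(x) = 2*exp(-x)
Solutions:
 g(x) = C1 - 2*exp(-x)


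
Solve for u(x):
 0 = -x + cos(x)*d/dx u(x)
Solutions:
 u(x) = C1 + Integral(x/cos(x), x)


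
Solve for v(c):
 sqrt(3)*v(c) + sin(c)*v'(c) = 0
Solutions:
 v(c) = C1*(cos(c) + 1)^(sqrt(3)/2)/(cos(c) - 1)^(sqrt(3)/2)


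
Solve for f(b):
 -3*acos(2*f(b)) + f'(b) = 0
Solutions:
 Integral(1/acos(2*_y), (_y, f(b))) = C1 + 3*b


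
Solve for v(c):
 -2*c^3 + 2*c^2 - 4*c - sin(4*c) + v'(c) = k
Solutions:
 v(c) = C1 + c^4/2 - 2*c^3/3 + 2*c^2 + c*k - cos(4*c)/4


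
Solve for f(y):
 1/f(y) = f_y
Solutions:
 f(y) = -sqrt(C1 + 2*y)
 f(y) = sqrt(C1 + 2*y)


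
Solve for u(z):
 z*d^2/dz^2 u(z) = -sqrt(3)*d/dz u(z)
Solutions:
 u(z) = C1 + C2*z^(1 - sqrt(3))


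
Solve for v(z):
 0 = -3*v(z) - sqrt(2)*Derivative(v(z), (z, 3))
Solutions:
 v(z) = C3*exp(-2^(5/6)*3^(1/3)*z/2) + (C1*sin(6^(5/6)*z/4) + C2*cos(6^(5/6)*z/4))*exp(2^(5/6)*3^(1/3)*z/4)


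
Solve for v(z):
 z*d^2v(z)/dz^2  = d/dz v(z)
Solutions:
 v(z) = C1 + C2*z^2


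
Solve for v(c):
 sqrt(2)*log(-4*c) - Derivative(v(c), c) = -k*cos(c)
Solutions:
 v(c) = C1 + sqrt(2)*c*(log(-c) - 1) + 2*sqrt(2)*c*log(2) + k*sin(c)


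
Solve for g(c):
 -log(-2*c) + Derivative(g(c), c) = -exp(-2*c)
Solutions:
 g(c) = C1 + c*log(-c) + c*(-1 + log(2)) + exp(-2*c)/2


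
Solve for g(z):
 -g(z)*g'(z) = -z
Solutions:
 g(z) = -sqrt(C1 + z^2)
 g(z) = sqrt(C1 + z^2)


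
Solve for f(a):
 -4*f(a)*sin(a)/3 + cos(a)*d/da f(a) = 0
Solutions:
 f(a) = C1/cos(a)^(4/3)


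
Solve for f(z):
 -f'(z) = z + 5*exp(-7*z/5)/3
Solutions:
 f(z) = C1 - z^2/2 + 25*exp(-7*z/5)/21


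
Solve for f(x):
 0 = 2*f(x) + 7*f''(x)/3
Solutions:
 f(x) = C1*sin(sqrt(42)*x/7) + C2*cos(sqrt(42)*x/7)


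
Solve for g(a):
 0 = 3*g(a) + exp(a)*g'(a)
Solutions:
 g(a) = C1*exp(3*exp(-a))


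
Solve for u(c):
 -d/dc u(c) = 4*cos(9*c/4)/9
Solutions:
 u(c) = C1 - 16*sin(9*c/4)/81


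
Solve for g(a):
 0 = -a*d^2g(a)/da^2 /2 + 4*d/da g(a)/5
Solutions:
 g(a) = C1 + C2*a^(13/5)


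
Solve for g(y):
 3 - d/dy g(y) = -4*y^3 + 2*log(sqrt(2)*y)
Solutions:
 g(y) = C1 + y^4 - 2*y*log(y) - y*log(2) + 5*y


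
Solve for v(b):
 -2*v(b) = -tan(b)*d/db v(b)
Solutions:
 v(b) = C1*sin(b)^2


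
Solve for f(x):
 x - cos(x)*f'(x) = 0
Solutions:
 f(x) = C1 + Integral(x/cos(x), x)


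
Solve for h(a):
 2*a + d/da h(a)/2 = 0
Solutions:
 h(a) = C1 - 2*a^2


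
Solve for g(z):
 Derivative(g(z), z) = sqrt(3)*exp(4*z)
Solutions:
 g(z) = C1 + sqrt(3)*exp(4*z)/4


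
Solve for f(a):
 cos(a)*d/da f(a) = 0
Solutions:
 f(a) = C1


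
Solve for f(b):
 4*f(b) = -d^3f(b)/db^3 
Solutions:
 f(b) = C3*exp(-2^(2/3)*b) + (C1*sin(2^(2/3)*sqrt(3)*b/2) + C2*cos(2^(2/3)*sqrt(3)*b/2))*exp(2^(2/3)*b/2)


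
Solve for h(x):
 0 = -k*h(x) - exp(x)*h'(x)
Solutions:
 h(x) = C1*exp(k*exp(-x))


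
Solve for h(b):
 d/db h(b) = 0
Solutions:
 h(b) = C1


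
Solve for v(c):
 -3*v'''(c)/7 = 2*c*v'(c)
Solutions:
 v(c) = C1 + Integral(C2*airyai(-14^(1/3)*3^(2/3)*c/3) + C3*airybi(-14^(1/3)*3^(2/3)*c/3), c)


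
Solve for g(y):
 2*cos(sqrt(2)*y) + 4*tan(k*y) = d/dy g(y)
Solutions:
 g(y) = C1 + 4*Piecewise((-log(cos(k*y))/k, Ne(k, 0)), (0, True)) + sqrt(2)*sin(sqrt(2)*y)


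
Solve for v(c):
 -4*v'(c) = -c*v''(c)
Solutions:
 v(c) = C1 + C2*c^5


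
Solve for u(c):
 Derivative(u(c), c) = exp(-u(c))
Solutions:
 u(c) = log(C1 + c)


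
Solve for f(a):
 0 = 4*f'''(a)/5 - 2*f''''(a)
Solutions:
 f(a) = C1 + C2*a + C3*a^2 + C4*exp(2*a/5)


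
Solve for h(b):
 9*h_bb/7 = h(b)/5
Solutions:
 h(b) = C1*exp(-sqrt(35)*b/15) + C2*exp(sqrt(35)*b/15)


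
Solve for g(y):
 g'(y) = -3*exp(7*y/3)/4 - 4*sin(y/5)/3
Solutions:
 g(y) = C1 - 9*exp(7*y/3)/28 + 20*cos(y/5)/3


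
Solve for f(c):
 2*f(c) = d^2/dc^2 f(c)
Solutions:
 f(c) = C1*exp(-sqrt(2)*c) + C2*exp(sqrt(2)*c)


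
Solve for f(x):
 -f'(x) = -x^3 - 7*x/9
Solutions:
 f(x) = C1 + x^4/4 + 7*x^2/18


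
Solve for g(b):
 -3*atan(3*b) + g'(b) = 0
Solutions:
 g(b) = C1 + 3*b*atan(3*b) - log(9*b^2 + 1)/2


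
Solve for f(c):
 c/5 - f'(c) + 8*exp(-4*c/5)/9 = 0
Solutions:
 f(c) = C1 + c^2/10 - 10*exp(-4*c/5)/9


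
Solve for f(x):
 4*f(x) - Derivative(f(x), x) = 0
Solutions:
 f(x) = C1*exp(4*x)


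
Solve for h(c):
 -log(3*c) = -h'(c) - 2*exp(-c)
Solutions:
 h(c) = C1 + c*log(c) + c*(-1 + log(3)) + 2*exp(-c)


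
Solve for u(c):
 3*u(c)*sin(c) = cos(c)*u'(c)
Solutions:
 u(c) = C1/cos(c)^3


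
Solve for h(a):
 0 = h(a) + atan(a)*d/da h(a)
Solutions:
 h(a) = C1*exp(-Integral(1/atan(a), a))


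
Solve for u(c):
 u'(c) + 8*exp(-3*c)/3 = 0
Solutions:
 u(c) = C1 + 8*exp(-3*c)/9


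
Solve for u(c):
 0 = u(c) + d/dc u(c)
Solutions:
 u(c) = C1*exp(-c)


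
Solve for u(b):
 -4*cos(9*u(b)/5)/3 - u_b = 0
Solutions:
 4*b/3 - 5*log(sin(9*u(b)/5) - 1)/18 + 5*log(sin(9*u(b)/5) + 1)/18 = C1


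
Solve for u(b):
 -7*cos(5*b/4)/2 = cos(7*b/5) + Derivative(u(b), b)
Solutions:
 u(b) = C1 - 14*sin(5*b/4)/5 - 5*sin(7*b/5)/7


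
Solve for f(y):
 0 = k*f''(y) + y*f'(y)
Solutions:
 f(y) = C1 + C2*sqrt(k)*erf(sqrt(2)*y*sqrt(1/k)/2)


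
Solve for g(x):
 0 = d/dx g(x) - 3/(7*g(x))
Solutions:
 g(x) = -sqrt(C1 + 42*x)/7
 g(x) = sqrt(C1 + 42*x)/7


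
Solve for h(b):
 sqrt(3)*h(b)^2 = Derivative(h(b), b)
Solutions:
 h(b) = -1/(C1 + sqrt(3)*b)


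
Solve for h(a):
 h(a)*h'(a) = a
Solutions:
 h(a) = -sqrt(C1 + a^2)
 h(a) = sqrt(C1 + a^2)


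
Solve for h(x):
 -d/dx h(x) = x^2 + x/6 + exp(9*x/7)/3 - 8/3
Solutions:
 h(x) = C1 - x^3/3 - x^2/12 + 8*x/3 - 7*exp(9*x/7)/27


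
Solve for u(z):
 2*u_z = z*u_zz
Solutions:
 u(z) = C1 + C2*z^3


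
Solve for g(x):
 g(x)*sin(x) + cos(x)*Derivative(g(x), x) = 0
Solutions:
 g(x) = C1*cos(x)


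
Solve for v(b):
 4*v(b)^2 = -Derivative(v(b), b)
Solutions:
 v(b) = 1/(C1 + 4*b)


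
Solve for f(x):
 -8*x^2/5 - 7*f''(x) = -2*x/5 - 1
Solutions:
 f(x) = C1 + C2*x - 2*x^4/105 + x^3/105 + x^2/14


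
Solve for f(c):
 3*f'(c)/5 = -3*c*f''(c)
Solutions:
 f(c) = C1 + C2*c^(4/5)


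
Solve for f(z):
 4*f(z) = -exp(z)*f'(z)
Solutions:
 f(z) = C1*exp(4*exp(-z))


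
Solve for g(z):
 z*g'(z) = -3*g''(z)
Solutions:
 g(z) = C1 + C2*erf(sqrt(6)*z/6)


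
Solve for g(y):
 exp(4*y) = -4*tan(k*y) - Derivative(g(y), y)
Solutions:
 g(y) = C1 - 4*Piecewise((-log(cos(k*y))/k, Ne(k, 0)), (0, True)) - exp(4*y)/4


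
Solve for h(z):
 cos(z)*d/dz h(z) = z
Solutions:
 h(z) = C1 + Integral(z/cos(z), z)


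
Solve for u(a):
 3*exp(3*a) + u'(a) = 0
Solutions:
 u(a) = C1 - exp(3*a)


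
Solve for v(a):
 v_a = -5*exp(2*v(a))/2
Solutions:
 v(a) = log(-1/(C1 - 5*a))/2
 v(a) = log(-sqrt(1/(C1 + 5*a)))


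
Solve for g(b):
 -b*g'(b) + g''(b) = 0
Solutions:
 g(b) = C1 + C2*erfi(sqrt(2)*b/2)


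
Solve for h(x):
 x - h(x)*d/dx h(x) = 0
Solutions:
 h(x) = -sqrt(C1 + x^2)
 h(x) = sqrt(C1 + x^2)


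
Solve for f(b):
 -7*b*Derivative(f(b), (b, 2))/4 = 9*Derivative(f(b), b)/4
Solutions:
 f(b) = C1 + C2/b^(2/7)


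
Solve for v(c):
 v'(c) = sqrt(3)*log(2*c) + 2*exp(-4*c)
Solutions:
 v(c) = C1 + sqrt(3)*c*log(c) + sqrt(3)*c*(-1 + log(2)) - exp(-4*c)/2


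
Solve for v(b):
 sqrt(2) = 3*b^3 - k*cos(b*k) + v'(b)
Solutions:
 v(b) = C1 - 3*b^4/4 + sqrt(2)*b + sin(b*k)


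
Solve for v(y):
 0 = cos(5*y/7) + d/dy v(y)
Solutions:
 v(y) = C1 - 7*sin(5*y/7)/5


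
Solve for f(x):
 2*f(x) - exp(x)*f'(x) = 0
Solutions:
 f(x) = C1*exp(-2*exp(-x))


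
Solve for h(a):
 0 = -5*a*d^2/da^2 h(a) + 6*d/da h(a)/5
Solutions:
 h(a) = C1 + C2*a^(31/25)


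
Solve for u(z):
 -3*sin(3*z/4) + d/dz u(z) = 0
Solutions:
 u(z) = C1 - 4*cos(3*z/4)


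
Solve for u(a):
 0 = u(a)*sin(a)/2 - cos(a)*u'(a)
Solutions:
 u(a) = C1/sqrt(cos(a))


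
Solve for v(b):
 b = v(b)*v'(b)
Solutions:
 v(b) = -sqrt(C1 + b^2)
 v(b) = sqrt(C1 + b^2)


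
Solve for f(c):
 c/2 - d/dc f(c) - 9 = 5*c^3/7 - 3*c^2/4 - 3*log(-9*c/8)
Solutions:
 f(c) = C1 - 5*c^4/28 + c^3/4 + c^2/4 + 3*c*log(-c) + 3*c*(-4 - 3*log(2) + 2*log(3))


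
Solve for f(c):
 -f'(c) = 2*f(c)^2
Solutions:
 f(c) = 1/(C1 + 2*c)


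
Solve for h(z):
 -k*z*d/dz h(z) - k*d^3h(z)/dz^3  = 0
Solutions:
 h(z) = C1 + Integral(C2*airyai(-z) + C3*airybi(-z), z)


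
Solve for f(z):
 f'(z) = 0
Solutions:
 f(z) = C1


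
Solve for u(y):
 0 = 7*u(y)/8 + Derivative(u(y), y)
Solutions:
 u(y) = C1*exp(-7*y/8)


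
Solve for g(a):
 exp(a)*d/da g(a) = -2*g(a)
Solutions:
 g(a) = C1*exp(2*exp(-a))


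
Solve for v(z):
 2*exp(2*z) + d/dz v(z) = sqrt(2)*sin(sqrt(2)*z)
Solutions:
 v(z) = C1 - exp(2*z) - cos(sqrt(2)*z)


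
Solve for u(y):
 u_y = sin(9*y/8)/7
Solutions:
 u(y) = C1 - 8*cos(9*y/8)/63


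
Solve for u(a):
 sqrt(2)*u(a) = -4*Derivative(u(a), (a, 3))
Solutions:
 u(a) = C3*exp(-sqrt(2)*a/2) + (C1*sin(sqrt(6)*a/4) + C2*cos(sqrt(6)*a/4))*exp(sqrt(2)*a/4)


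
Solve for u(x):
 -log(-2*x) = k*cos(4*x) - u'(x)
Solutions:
 u(x) = C1 + k*sin(4*x)/4 + x*log(-x) - x + x*log(2)


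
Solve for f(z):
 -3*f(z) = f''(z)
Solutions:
 f(z) = C1*sin(sqrt(3)*z) + C2*cos(sqrt(3)*z)


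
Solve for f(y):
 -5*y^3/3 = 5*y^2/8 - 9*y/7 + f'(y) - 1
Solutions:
 f(y) = C1 - 5*y^4/12 - 5*y^3/24 + 9*y^2/14 + y


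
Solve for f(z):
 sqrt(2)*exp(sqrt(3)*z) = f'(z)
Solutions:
 f(z) = C1 + sqrt(6)*exp(sqrt(3)*z)/3


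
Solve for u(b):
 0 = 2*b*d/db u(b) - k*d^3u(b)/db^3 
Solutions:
 u(b) = C1 + Integral(C2*airyai(2^(1/3)*b*(1/k)^(1/3)) + C3*airybi(2^(1/3)*b*(1/k)^(1/3)), b)


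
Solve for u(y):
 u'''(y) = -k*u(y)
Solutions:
 u(y) = C1*exp(y*(-k)^(1/3)) + C2*exp(y*(-k)^(1/3)*(-1 + sqrt(3)*I)/2) + C3*exp(-y*(-k)^(1/3)*(1 + sqrt(3)*I)/2)


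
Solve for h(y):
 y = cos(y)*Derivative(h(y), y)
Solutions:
 h(y) = C1 + Integral(y/cos(y), y)


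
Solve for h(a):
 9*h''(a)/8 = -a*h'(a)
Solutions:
 h(a) = C1 + C2*erf(2*a/3)


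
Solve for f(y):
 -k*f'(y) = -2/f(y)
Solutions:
 f(y) = -sqrt(C1 + 4*y/k)
 f(y) = sqrt(C1 + 4*y/k)


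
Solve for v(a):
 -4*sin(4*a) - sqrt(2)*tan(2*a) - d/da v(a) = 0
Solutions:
 v(a) = C1 + sqrt(2)*log(cos(2*a))/2 + cos(4*a)


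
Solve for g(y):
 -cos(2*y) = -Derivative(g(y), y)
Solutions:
 g(y) = C1 + sin(2*y)/2


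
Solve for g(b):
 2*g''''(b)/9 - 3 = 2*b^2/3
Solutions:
 g(b) = C1 + C2*b + C3*b^2 + C4*b^3 + b^6/120 + 9*b^4/16


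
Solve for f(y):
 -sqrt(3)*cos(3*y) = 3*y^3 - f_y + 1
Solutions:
 f(y) = C1 + 3*y^4/4 + y + sqrt(3)*sin(3*y)/3


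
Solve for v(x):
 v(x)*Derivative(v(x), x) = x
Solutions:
 v(x) = -sqrt(C1 + x^2)
 v(x) = sqrt(C1 + x^2)


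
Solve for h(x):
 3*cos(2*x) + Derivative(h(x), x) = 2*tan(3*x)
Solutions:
 h(x) = C1 - 2*log(cos(3*x))/3 - 3*sin(2*x)/2


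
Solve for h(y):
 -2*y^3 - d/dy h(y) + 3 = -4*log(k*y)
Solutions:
 h(y) = C1 - y^4/2 + 4*y*log(k*y) - y


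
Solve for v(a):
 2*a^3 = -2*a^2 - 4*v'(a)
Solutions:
 v(a) = C1 - a^4/8 - a^3/6


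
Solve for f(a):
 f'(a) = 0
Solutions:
 f(a) = C1


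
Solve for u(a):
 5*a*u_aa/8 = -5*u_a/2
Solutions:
 u(a) = C1 + C2/a^3


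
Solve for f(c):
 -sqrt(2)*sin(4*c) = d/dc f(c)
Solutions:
 f(c) = C1 + sqrt(2)*cos(4*c)/4


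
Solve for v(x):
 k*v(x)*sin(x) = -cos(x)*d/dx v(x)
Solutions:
 v(x) = C1*exp(k*log(cos(x)))


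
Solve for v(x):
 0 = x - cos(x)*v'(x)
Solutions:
 v(x) = C1 + Integral(x/cos(x), x)


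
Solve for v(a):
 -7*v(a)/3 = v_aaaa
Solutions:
 v(a) = (C1*sin(sqrt(2)*3^(3/4)*7^(1/4)*a/6) + C2*cos(sqrt(2)*3^(3/4)*7^(1/4)*a/6))*exp(-sqrt(2)*3^(3/4)*7^(1/4)*a/6) + (C3*sin(sqrt(2)*3^(3/4)*7^(1/4)*a/6) + C4*cos(sqrt(2)*3^(3/4)*7^(1/4)*a/6))*exp(sqrt(2)*3^(3/4)*7^(1/4)*a/6)


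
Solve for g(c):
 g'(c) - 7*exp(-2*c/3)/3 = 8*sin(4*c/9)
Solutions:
 g(c) = C1 - 18*cos(4*c/9) - 7*exp(-2*c/3)/2


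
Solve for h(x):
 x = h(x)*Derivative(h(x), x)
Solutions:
 h(x) = -sqrt(C1 + x^2)
 h(x) = sqrt(C1 + x^2)


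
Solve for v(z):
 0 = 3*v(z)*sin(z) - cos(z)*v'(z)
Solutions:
 v(z) = C1/cos(z)^3


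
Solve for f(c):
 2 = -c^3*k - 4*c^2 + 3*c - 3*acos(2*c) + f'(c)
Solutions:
 f(c) = C1 + c^4*k/4 + 4*c^3/3 - 3*c^2/2 + 3*c*acos(2*c) + 2*c - 3*sqrt(1 - 4*c^2)/2


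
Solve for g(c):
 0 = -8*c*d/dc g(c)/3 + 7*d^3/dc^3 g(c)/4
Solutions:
 g(c) = C1 + Integral(C2*airyai(2*42^(2/3)*c/21) + C3*airybi(2*42^(2/3)*c/21), c)


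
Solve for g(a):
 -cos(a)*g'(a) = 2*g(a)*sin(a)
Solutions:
 g(a) = C1*cos(a)^2


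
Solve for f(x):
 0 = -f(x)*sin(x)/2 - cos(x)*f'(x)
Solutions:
 f(x) = C1*sqrt(cos(x))


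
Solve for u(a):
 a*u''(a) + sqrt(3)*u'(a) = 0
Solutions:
 u(a) = C1 + C2*a^(1 - sqrt(3))


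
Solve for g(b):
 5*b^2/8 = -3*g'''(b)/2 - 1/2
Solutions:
 g(b) = C1 + C2*b + C3*b^2 - b^5/144 - b^3/18


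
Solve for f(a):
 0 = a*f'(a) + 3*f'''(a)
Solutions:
 f(a) = C1 + Integral(C2*airyai(-3^(2/3)*a/3) + C3*airybi(-3^(2/3)*a/3), a)


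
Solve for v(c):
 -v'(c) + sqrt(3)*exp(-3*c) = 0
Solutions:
 v(c) = C1 - sqrt(3)*exp(-3*c)/3


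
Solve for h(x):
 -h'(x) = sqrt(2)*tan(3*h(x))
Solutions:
 h(x) = -asin(C1*exp(-3*sqrt(2)*x))/3 + pi/3
 h(x) = asin(C1*exp(-3*sqrt(2)*x))/3


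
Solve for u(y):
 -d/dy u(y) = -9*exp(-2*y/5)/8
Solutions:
 u(y) = C1 - 45*exp(-2*y/5)/16


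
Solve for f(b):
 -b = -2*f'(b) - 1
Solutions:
 f(b) = C1 + b^2/4 - b/2


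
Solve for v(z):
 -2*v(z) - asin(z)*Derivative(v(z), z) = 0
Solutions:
 v(z) = C1*exp(-2*Integral(1/asin(z), z))


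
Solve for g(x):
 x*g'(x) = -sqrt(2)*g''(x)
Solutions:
 g(x) = C1 + C2*erf(2^(1/4)*x/2)


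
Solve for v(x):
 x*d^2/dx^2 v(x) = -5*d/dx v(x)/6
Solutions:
 v(x) = C1 + C2*x^(1/6)


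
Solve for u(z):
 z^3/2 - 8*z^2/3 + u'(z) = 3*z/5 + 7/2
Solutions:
 u(z) = C1 - z^4/8 + 8*z^3/9 + 3*z^2/10 + 7*z/2


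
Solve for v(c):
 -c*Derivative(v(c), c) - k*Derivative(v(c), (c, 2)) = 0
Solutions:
 v(c) = C1 + C2*sqrt(k)*erf(sqrt(2)*c*sqrt(1/k)/2)


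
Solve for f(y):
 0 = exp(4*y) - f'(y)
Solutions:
 f(y) = C1 + exp(4*y)/4


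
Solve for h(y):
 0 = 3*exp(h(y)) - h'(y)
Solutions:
 h(y) = log(-1/(C1 + 3*y))


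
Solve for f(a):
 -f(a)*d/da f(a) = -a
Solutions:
 f(a) = -sqrt(C1 + a^2)
 f(a) = sqrt(C1 + a^2)


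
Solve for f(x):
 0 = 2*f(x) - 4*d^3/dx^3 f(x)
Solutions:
 f(x) = C3*exp(2^(2/3)*x/2) + (C1*sin(2^(2/3)*sqrt(3)*x/4) + C2*cos(2^(2/3)*sqrt(3)*x/4))*exp(-2^(2/3)*x/4)


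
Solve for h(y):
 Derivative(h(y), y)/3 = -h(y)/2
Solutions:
 h(y) = C1*exp(-3*y/2)


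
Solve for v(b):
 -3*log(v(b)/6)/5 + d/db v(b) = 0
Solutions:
 5*Integral(1/(-log(_y) + log(6)), (_y, v(b)))/3 = C1 - b


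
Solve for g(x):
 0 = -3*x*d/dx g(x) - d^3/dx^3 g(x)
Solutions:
 g(x) = C1 + Integral(C2*airyai(-3^(1/3)*x) + C3*airybi(-3^(1/3)*x), x)


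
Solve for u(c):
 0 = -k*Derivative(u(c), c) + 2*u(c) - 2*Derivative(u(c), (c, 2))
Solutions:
 u(c) = C1*exp(c*(-k + sqrt(k^2 + 16))/4) + C2*exp(-c*(k + sqrt(k^2 + 16))/4)
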